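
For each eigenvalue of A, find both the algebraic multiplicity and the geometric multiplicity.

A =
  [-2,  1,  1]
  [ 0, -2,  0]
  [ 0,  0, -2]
λ = -2: alg = 3, geom = 2

Step 1 — factor the characteristic polynomial to read off the algebraic multiplicities:
  χ_A(x) = (x + 2)^3

Step 2 — compute geometric multiplicities via the rank-nullity identity g(λ) = n − rank(A − λI):
  rank(A − (-2)·I) = 1, so dim ker(A − (-2)·I) = n − 1 = 2

Summary:
  λ = -2: algebraic multiplicity = 3, geometric multiplicity = 2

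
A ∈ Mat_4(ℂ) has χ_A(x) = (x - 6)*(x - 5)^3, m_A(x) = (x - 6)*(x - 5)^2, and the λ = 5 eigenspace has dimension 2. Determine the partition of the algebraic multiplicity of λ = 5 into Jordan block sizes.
Block sizes for λ = 5: [2, 1]

Step 1 — from the characteristic polynomial, algebraic multiplicity of λ = 5 is 3. From dim ker(A − (5)·I) = 2, there are exactly 2 Jordan blocks for λ = 5.
Step 2 — from the minimal polynomial, the factor (x − 5)^2 tells us the largest block for λ = 5 has size 2.
Step 3 — with total size 3, 2 blocks, and largest block 2, the block sizes (in nonincreasing order) are [2, 1].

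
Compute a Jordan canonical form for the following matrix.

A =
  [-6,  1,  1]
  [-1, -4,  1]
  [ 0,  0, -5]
J_2(-5) ⊕ J_1(-5)

The characteristic polynomial is
  det(x·I − A) = x^3 + 15*x^2 + 75*x + 125 = (x + 5)^3

Eigenvalues and multiplicities (the geometric multiplicity of λ is n − rank(A − λI), which equals the number of Jordan blocks for λ):
  λ = -5: algebraic multiplicity = 3, geometric multiplicity = 2

Determining the block sizes for each eigenvalue:
  λ = -5: 2 blocks summing to 3 forces exactly one block of size 2 and the rest size 1 → block sizes [2, 1]

Assembling the blocks gives a Jordan form
J =
  [-5,  1,  0]
  [ 0, -5,  0]
  [ 0,  0, -5]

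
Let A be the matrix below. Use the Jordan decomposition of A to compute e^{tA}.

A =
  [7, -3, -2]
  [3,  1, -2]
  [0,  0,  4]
e^{tA} =
  [3*t*exp(4*t) + exp(4*t), -3*t*exp(4*t), -2*t*exp(4*t)]
  [3*t*exp(4*t), -3*t*exp(4*t) + exp(4*t), -2*t*exp(4*t)]
  [0, 0, exp(4*t)]

Strategy: write A = P · J · P⁻¹ where J is a Jordan canonical form, so e^{tA} = P · e^{tJ} · P⁻¹, and e^{tJ} can be computed block-by-block.

A has Jordan form
J =
  [4, 1, 0]
  [0, 4, 0]
  [0, 0, 4]
(up to reordering of blocks).

Per-block formulas:
  For a 1×1 block at λ = 4: exp(t · [4]) = [e^(4t)].
  For a 2×2 Jordan block J_2(4): exp(t · J_2(4)) = e^(4t)·(I + t·N), where N is the 2×2 nilpotent shift.

After assembling e^{tJ} and conjugating by P, we get:

e^{tA} =
  [3*t*exp(4*t) + exp(4*t), -3*t*exp(4*t), -2*t*exp(4*t)]
  [3*t*exp(4*t), -3*t*exp(4*t) + exp(4*t), -2*t*exp(4*t)]
  [0, 0, exp(4*t)]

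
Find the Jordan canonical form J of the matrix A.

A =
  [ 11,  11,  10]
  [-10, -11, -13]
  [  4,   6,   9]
J_3(3)

The characteristic polynomial is
  det(x·I − A) = x^3 - 9*x^2 + 27*x - 27 = (x - 3)^3

Eigenvalues and multiplicities (the geometric multiplicity of λ is n − rank(A − λI), which equals the number of Jordan blocks for λ):
  λ = 3: algebraic multiplicity = 3, geometric multiplicity = 1

Determining the block sizes for each eigenvalue:
  λ = 3: one block (gm = 1), so the single block has size am = 3 → block sizes [3]

Assembling the blocks gives a Jordan form
J =
  [3, 1, 0]
  [0, 3, 1]
  [0, 0, 3]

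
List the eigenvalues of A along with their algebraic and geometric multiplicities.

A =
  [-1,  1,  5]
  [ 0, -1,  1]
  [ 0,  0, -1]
λ = -1: alg = 3, geom = 1

Step 1 — factor the characteristic polynomial to read off the algebraic multiplicities:
  χ_A(x) = (x + 1)^3

Step 2 — compute geometric multiplicities via the rank-nullity identity g(λ) = n − rank(A − λI):
  rank(A − (-1)·I) = 2, so dim ker(A − (-1)·I) = n − 2 = 1

Summary:
  λ = -1: algebraic multiplicity = 3, geometric multiplicity = 1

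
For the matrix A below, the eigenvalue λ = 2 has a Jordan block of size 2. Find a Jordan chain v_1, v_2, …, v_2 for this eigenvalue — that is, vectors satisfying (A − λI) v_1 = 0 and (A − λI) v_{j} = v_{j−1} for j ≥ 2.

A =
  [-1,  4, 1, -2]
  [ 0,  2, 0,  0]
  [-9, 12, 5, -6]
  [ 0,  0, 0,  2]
A Jordan chain for λ = 2 of length 2:
v_1 = (-3, 0, -9, 0)ᵀ
v_2 = (1, 0, 0, 0)ᵀ

Let N = A − (2)·I. We want v_2 with N^2 v_2 = 0 but N^1 v_2 ≠ 0; then v_{j-1} := N · v_j for j = 2, …, 2.

Pick v_2 = (1, 0, 0, 0)ᵀ.
Then v_1 = N · v_2 = (-3, 0, -9, 0)ᵀ.

Sanity check: (A − (2)·I) v_1 = (0, 0, 0, 0)ᵀ = 0. ✓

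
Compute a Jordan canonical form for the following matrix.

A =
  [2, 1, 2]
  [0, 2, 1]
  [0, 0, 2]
J_3(2)

The characteristic polynomial is
  det(x·I − A) = x^3 - 6*x^2 + 12*x - 8 = (x - 2)^3

Eigenvalues and multiplicities (the geometric multiplicity of λ is n − rank(A − λI), which equals the number of Jordan blocks for λ):
  λ = 2: algebraic multiplicity = 3, geometric multiplicity = 1

Determining the block sizes for each eigenvalue:
  λ = 2: one block (gm = 1), so the single block has size am = 3 → block sizes [3]

Assembling the blocks gives a Jordan form
J =
  [2, 1, 0]
  [0, 2, 1]
  [0, 0, 2]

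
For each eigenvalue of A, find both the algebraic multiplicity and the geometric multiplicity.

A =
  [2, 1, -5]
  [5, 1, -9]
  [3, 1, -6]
λ = -1: alg = 3, geom = 1

Step 1 — factor the characteristic polynomial to read off the algebraic multiplicities:
  χ_A(x) = (x + 1)^3

Step 2 — compute geometric multiplicities via the rank-nullity identity g(λ) = n − rank(A − λI):
  rank(A − (-1)·I) = 2, so dim ker(A − (-1)·I) = n − 2 = 1

Summary:
  λ = -1: algebraic multiplicity = 3, geometric multiplicity = 1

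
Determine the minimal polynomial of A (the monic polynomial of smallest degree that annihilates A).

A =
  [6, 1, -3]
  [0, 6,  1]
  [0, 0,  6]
x^3 - 18*x^2 + 108*x - 216

The characteristic polynomial is χ_A(x) = (x - 6)^3, so the eigenvalues are known. The minimal polynomial is
  m_A(x) = Π_λ (x − λ)^{k_λ}
where k_λ is the size of the *largest* Jordan block for λ (equivalently, the smallest k with (A − λI)^k v = 0 for every generalised eigenvector v of λ).

  λ = 6: largest Jordan block has size 3, contributing (x − 6)^3

So m_A(x) = (x - 6)^3 = x^3 - 18*x^2 + 108*x - 216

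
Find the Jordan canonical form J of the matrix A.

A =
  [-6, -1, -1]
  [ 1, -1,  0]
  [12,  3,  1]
J_3(-2)

The characteristic polynomial is
  det(x·I − A) = x^3 + 6*x^2 + 12*x + 8 = (x + 2)^3

Eigenvalues and multiplicities (the geometric multiplicity of λ is n − rank(A − λI), which equals the number of Jordan blocks for λ):
  λ = -2: algebraic multiplicity = 3, geometric multiplicity = 1

Determining the block sizes for each eigenvalue:
  λ = -2: one block (gm = 1), so the single block has size am = 3 → block sizes [3]

Assembling the blocks gives a Jordan form
J =
  [-2,  1,  0]
  [ 0, -2,  1]
  [ 0,  0, -2]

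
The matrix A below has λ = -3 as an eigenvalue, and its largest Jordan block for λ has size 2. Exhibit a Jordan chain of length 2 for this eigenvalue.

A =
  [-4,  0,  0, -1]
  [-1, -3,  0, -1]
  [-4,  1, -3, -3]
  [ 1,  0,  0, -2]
A Jordan chain for λ = -3 of length 2:
v_1 = (-1, -1, -4, 1)ᵀ
v_2 = (1, 0, 0, 0)ᵀ

Let N = A − (-3)·I. We want v_2 with N^2 v_2 = 0 but N^1 v_2 ≠ 0; then v_{j-1} := N · v_j for j = 2, …, 2.

Pick v_2 = (1, 0, 0, 0)ᵀ.
Then v_1 = N · v_2 = (-1, -1, -4, 1)ᵀ.

Sanity check: (A − (-3)·I) v_1 = (0, 0, 0, 0)ᵀ = 0. ✓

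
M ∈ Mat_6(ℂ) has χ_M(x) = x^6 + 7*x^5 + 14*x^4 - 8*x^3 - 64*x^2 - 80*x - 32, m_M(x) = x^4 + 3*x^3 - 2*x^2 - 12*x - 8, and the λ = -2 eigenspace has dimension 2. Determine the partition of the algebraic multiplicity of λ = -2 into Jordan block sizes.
Block sizes for λ = -2: [2, 2]

Step 1 — from the characteristic polynomial, algebraic multiplicity of λ = -2 is 4. From dim ker(M − (-2)·I) = 2, there are exactly 2 Jordan blocks for λ = -2.
Step 2 — from the minimal polynomial, the factor (x + 2)^2 tells us the largest block for λ = -2 has size 2.
Step 3 — with total size 4, 2 blocks, and largest block 2, the block sizes (in nonincreasing order) are [2, 2].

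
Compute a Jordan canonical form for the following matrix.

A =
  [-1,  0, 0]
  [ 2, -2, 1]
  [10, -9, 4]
J_1(-1) ⊕ J_2(1)

The characteristic polynomial is
  det(x·I − A) = x^3 - x^2 - x + 1 = (x - 1)^2*(x + 1)

Eigenvalues and multiplicities (the geometric multiplicity of λ is n − rank(A − λI), which equals the number of Jordan blocks for λ):
  λ = -1: algebraic multiplicity = 1, geometric multiplicity = 1
  λ = 1: algebraic multiplicity = 2, geometric multiplicity = 1

Determining the block sizes for each eigenvalue:
  λ = -1: one block (gm = 1), so the single block has size am = 1 → block sizes [1]
  λ = 1: one block (gm = 1), so the single block has size am = 2 → block sizes [2]

Assembling the blocks gives a Jordan form
J =
  [-1, 0, 0]
  [ 0, 1, 1]
  [ 0, 0, 1]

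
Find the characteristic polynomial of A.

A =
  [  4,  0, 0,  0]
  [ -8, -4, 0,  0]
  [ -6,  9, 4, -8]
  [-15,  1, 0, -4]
x^4 - 32*x^2 + 256

Expanding det(x·I − A) (e.g. by cofactor expansion or by noting that A is similar to its Jordan form J, which has the same characteristic polynomial as A) gives
  χ_A(x) = x^4 - 32*x^2 + 256
which factors as (x - 4)^2*(x + 4)^2. The eigenvalues (with algebraic multiplicities) are λ = -4 with multiplicity 2, λ = 4 with multiplicity 2.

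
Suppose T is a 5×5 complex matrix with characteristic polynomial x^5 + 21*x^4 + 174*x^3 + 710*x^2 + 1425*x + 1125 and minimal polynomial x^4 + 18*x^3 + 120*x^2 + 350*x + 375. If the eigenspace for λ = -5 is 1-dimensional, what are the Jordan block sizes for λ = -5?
Block sizes for λ = -5: [3]

Step 1 — from the characteristic polynomial, algebraic multiplicity of λ = -5 is 3. From dim ker(T − (-5)·I) = 1, there are exactly 1 Jordan blocks for λ = -5.
Step 2 — from the minimal polynomial, the factor (x + 5)^3 tells us the largest block for λ = -5 has size 3.
Step 3 — with total size 3, 1 blocks, and largest block 3, the block sizes (in nonincreasing order) are [3].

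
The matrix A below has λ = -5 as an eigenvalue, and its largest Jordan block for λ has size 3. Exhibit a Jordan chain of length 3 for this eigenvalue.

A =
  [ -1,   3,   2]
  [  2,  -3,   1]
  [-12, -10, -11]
A Jordan chain for λ = -5 of length 3:
v_1 = (-2, 0, 4)ᵀ
v_2 = (4, 2, -12)ᵀ
v_3 = (1, 0, 0)ᵀ

Let N = A − (-5)·I. We want v_3 with N^3 v_3 = 0 but N^2 v_3 ≠ 0; then v_{j-1} := N · v_j for j = 3, …, 2.

Pick v_3 = (1, 0, 0)ᵀ.
Then v_2 = N · v_3 = (4, 2, -12)ᵀ.
Then v_1 = N · v_2 = (-2, 0, 4)ᵀ.

Sanity check: (A − (-5)·I) v_1 = (0, 0, 0)ᵀ = 0. ✓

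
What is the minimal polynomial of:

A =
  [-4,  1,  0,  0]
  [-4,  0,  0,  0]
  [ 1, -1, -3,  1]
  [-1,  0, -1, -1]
x^2 + 4*x + 4

The characteristic polynomial is χ_A(x) = (x + 2)^4, so the eigenvalues are known. The minimal polynomial is
  m_A(x) = Π_λ (x − λ)^{k_λ}
where k_λ is the size of the *largest* Jordan block for λ (equivalently, the smallest k with (A − λI)^k v = 0 for every generalised eigenvector v of λ).

  λ = -2: largest Jordan block has size 2, contributing (x + 2)^2

So m_A(x) = (x + 2)^2 = x^2 + 4*x + 4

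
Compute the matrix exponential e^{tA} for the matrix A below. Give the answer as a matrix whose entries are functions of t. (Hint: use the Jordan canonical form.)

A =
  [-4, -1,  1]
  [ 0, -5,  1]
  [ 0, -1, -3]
e^{tA} =
  [exp(-4*t), -t*exp(-4*t), t*exp(-4*t)]
  [0, -t*exp(-4*t) + exp(-4*t), t*exp(-4*t)]
  [0, -t*exp(-4*t), t*exp(-4*t) + exp(-4*t)]

Strategy: write A = P · J · P⁻¹ where J is a Jordan canonical form, so e^{tA} = P · e^{tJ} · P⁻¹, and e^{tJ} can be computed block-by-block.

A has Jordan form
J =
  [-4,  1,  0]
  [ 0, -4,  0]
  [ 0,  0, -4]
(up to reordering of blocks).

Per-block formulas:
  For a 1×1 block at λ = -4: exp(t · [-4]) = [e^(-4t)].
  For a 2×2 Jordan block J_2(-4): exp(t · J_2(-4)) = e^(-4t)·(I + t·N), where N is the 2×2 nilpotent shift.

After assembling e^{tJ} and conjugating by P, we get:

e^{tA} =
  [exp(-4*t), -t*exp(-4*t), t*exp(-4*t)]
  [0, -t*exp(-4*t) + exp(-4*t), t*exp(-4*t)]
  [0, -t*exp(-4*t), t*exp(-4*t) + exp(-4*t)]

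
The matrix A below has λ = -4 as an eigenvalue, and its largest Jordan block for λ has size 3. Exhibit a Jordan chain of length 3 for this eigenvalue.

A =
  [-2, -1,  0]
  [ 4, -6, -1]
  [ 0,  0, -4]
A Jordan chain for λ = -4 of length 3:
v_1 = (1, 2, 0)ᵀ
v_2 = (0, -1, 0)ᵀ
v_3 = (0, 0, 1)ᵀ

Let N = A − (-4)·I. We want v_3 with N^3 v_3 = 0 but N^2 v_3 ≠ 0; then v_{j-1} := N · v_j for j = 3, …, 2.

Pick v_3 = (0, 0, 1)ᵀ.
Then v_2 = N · v_3 = (0, -1, 0)ᵀ.
Then v_1 = N · v_2 = (1, 2, 0)ᵀ.

Sanity check: (A − (-4)·I) v_1 = (0, 0, 0)ᵀ = 0. ✓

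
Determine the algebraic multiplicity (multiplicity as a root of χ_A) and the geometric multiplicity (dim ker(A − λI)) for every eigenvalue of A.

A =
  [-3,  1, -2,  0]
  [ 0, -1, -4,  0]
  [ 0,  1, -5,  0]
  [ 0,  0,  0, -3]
λ = -3: alg = 4, geom = 3

Step 1 — factor the characteristic polynomial to read off the algebraic multiplicities:
  χ_A(x) = (x + 3)^4

Step 2 — compute geometric multiplicities via the rank-nullity identity g(λ) = n − rank(A − λI):
  rank(A − (-3)·I) = 1, so dim ker(A − (-3)·I) = n − 1 = 3

Summary:
  λ = -3: algebraic multiplicity = 4, geometric multiplicity = 3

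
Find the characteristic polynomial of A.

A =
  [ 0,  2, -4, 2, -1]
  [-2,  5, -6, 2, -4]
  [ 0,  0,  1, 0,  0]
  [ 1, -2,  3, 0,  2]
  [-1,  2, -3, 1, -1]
x^5 - 5*x^4 + 10*x^3 - 10*x^2 + 5*x - 1

Expanding det(x·I − A) (e.g. by cofactor expansion or by noting that A is similar to its Jordan form J, which has the same characteristic polynomial as A) gives
  χ_A(x) = x^5 - 5*x^4 + 10*x^3 - 10*x^2 + 5*x - 1
which factors as (x - 1)^5. The eigenvalues (with algebraic multiplicities) are λ = 1 with multiplicity 5.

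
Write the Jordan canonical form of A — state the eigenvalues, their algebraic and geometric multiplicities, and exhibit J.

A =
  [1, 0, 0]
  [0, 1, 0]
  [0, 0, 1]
J_1(1) ⊕ J_1(1) ⊕ J_1(1)

The characteristic polynomial is
  det(x·I − A) = x^3 - 3*x^2 + 3*x - 1 = (x - 1)^3

Eigenvalues and multiplicities (the geometric multiplicity of λ is n − rank(A − λI), which equals the number of Jordan blocks for λ):
  λ = 1: algebraic multiplicity = 3, geometric multiplicity = 3

Determining the block sizes for each eigenvalue:
  λ = 1: gm = am = 3, so every block has size 1 → block sizes [1, 1, 1]

Assembling the blocks gives a Jordan form
J =
  [1, 0, 0]
  [0, 1, 0]
  [0, 0, 1]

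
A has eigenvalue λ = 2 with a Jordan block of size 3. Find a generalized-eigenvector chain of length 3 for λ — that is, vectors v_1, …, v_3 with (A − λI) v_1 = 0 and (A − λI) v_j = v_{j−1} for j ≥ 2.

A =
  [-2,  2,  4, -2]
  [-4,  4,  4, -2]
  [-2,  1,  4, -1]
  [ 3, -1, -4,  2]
A Jordan chain for λ = 2 of length 3:
v_1 = (-6, -6, -3, 0)ᵀ
v_2 = (-4, -4, -2, 3)ᵀ
v_3 = (1, 0, 0, 0)ᵀ

Let N = A − (2)·I. We want v_3 with N^3 v_3 = 0 but N^2 v_3 ≠ 0; then v_{j-1} := N · v_j for j = 3, …, 2.

Pick v_3 = (1, 0, 0, 0)ᵀ.
Then v_2 = N · v_3 = (-4, -4, -2, 3)ᵀ.
Then v_1 = N · v_2 = (-6, -6, -3, 0)ᵀ.

Sanity check: (A − (2)·I) v_1 = (0, 0, 0, 0)ᵀ = 0. ✓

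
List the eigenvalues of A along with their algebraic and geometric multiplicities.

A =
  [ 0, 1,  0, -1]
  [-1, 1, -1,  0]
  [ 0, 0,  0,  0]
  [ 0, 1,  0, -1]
λ = 0: alg = 4, geom = 2

Step 1 — factor the characteristic polynomial to read off the algebraic multiplicities:
  χ_A(x) = x^4

Step 2 — compute geometric multiplicities via the rank-nullity identity g(λ) = n − rank(A − λI):
  rank(A − (0)·I) = 2, so dim ker(A − (0)·I) = n − 2 = 2

Summary:
  λ = 0: algebraic multiplicity = 4, geometric multiplicity = 2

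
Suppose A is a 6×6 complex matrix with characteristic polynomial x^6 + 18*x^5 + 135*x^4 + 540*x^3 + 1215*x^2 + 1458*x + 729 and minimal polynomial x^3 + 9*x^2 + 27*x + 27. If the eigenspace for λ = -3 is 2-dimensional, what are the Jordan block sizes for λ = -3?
Block sizes for λ = -3: [3, 3]

Step 1 — from the characteristic polynomial, algebraic multiplicity of λ = -3 is 6. From dim ker(A − (-3)·I) = 2, there are exactly 2 Jordan blocks for λ = -3.
Step 2 — from the minimal polynomial, the factor (x + 3)^3 tells us the largest block for λ = -3 has size 3.
Step 3 — with total size 6, 2 blocks, and largest block 3, the block sizes (in nonincreasing order) are [3, 3].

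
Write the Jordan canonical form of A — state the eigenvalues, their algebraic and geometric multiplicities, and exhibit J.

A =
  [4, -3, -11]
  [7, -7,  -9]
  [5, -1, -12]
J_3(-5)

The characteristic polynomial is
  det(x·I − A) = x^3 + 15*x^2 + 75*x + 125 = (x + 5)^3

Eigenvalues and multiplicities (the geometric multiplicity of λ is n − rank(A − λI), which equals the number of Jordan blocks for λ):
  λ = -5: algebraic multiplicity = 3, geometric multiplicity = 1

Determining the block sizes for each eigenvalue:
  λ = -5: one block (gm = 1), so the single block has size am = 3 → block sizes [3]

Assembling the blocks gives a Jordan form
J =
  [-5,  1,  0]
  [ 0, -5,  1]
  [ 0,  0, -5]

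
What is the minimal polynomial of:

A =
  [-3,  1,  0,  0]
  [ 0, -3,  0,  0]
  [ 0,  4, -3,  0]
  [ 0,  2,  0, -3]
x^2 + 6*x + 9

The characteristic polynomial is χ_A(x) = (x + 3)^4, so the eigenvalues are known. The minimal polynomial is
  m_A(x) = Π_λ (x − λ)^{k_λ}
where k_λ is the size of the *largest* Jordan block for λ (equivalently, the smallest k with (A − λI)^k v = 0 for every generalised eigenvector v of λ).

  λ = -3: largest Jordan block has size 2, contributing (x + 3)^2

So m_A(x) = (x + 3)^2 = x^2 + 6*x + 9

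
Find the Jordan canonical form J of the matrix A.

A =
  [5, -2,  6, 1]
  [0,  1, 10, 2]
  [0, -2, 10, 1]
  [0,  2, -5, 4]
J_3(5) ⊕ J_1(5)

The characteristic polynomial is
  det(x·I − A) = x^4 - 20*x^3 + 150*x^2 - 500*x + 625 = (x - 5)^4

Eigenvalues and multiplicities (the geometric multiplicity of λ is n − rank(A − λI), which equals the number of Jordan blocks for λ):
  λ = 5: algebraic multiplicity = 4, geometric multiplicity = 2

Determining the block sizes for each eigenvalue:
  λ = 5: with am = 4 and gm = 2, the partition is not yet determined (e.g. several partitions of 4 into 2 parts exist). Let N = A − (5)·I. Computing rank(N^1) = 2, rank(N^2) = 1, rank(N^3) = 0; the number of blocks of size ≥ j is rank(N^{j−1}) − rank(N^j), giving [2, 1, 1]. So we have 1 block(s) of size 3, 1 block(s) of size 1 → block sizes [3, 1]

Assembling the blocks gives a Jordan form
J =
  [5, 1, 0, 0]
  [0, 5, 1, 0]
  [0, 0, 5, 0]
  [0, 0, 0, 5]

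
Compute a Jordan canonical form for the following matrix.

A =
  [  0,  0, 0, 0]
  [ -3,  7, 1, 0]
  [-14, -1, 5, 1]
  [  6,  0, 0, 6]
J_1(0) ⊕ J_3(6)

The characteristic polynomial is
  det(x·I − A) = x^4 - 18*x^3 + 108*x^2 - 216*x = x*(x - 6)^3

Eigenvalues and multiplicities (the geometric multiplicity of λ is n − rank(A − λI), which equals the number of Jordan blocks for λ):
  λ = 0: algebraic multiplicity = 1, geometric multiplicity = 1
  λ = 6: algebraic multiplicity = 3, geometric multiplicity = 1

Determining the block sizes for each eigenvalue:
  λ = 0: one block (gm = 1), so the single block has size am = 1 → block sizes [1]
  λ = 6: one block (gm = 1), so the single block has size am = 3 → block sizes [3]

Assembling the blocks gives a Jordan form
J =
  [0, 0, 0, 0]
  [0, 6, 1, 0]
  [0, 0, 6, 1]
  [0, 0, 0, 6]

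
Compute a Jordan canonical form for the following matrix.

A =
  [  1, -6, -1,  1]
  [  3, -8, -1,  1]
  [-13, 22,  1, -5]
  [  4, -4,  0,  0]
J_2(-2) ⊕ J_1(-2) ⊕ J_1(0)

The characteristic polynomial is
  det(x·I − A) = x^4 + 6*x^3 + 12*x^2 + 8*x = x*(x + 2)^3

Eigenvalues and multiplicities (the geometric multiplicity of λ is n − rank(A − λI), which equals the number of Jordan blocks for λ):
  λ = -2: algebraic multiplicity = 3, geometric multiplicity = 2
  λ = 0: algebraic multiplicity = 1, geometric multiplicity = 1

Determining the block sizes for each eigenvalue:
  λ = -2: 2 blocks summing to 3 forces exactly one block of size 2 and the rest size 1 → block sizes [2, 1]
  λ = 0: one block (gm = 1), so the single block has size am = 1 → block sizes [1]

Assembling the blocks gives a Jordan form
J =
  [-2,  1,  0, 0]
  [ 0, -2,  0, 0]
  [ 0,  0, -2, 0]
  [ 0,  0,  0, 0]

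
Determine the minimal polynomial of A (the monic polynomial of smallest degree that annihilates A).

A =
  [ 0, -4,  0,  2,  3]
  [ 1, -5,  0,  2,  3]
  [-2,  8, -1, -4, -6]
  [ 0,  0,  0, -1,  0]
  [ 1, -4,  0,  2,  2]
x^2 + 2*x + 1

The characteristic polynomial is χ_A(x) = (x + 1)^5, so the eigenvalues are known. The minimal polynomial is
  m_A(x) = Π_λ (x − λ)^{k_λ}
where k_λ is the size of the *largest* Jordan block for λ (equivalently, the smallest k with (A − λI)^k v = 0 for every generalised eigenvector v of λ).

  λ = -1: largest Jordan block has size 2, contributing (x + 1)^2

So m_A(x) = (x + 1)^2 = x^2 + 2*x + 1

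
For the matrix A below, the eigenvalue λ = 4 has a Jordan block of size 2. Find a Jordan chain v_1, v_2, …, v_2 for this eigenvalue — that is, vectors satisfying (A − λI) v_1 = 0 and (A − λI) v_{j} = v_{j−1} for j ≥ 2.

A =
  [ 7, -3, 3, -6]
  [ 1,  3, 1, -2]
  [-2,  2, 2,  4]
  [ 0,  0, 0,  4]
A Jordan chain for λ = 4 of length 2:
v_1 = (3, 1, -2, 0)ᵀ
v_2 = (1, 0, 0, 0)ᵀ

Let N = A − (4)·I. We want v_2 with N^2 v_2 = 0 but N^1 v_2 ≠ 0; then v_{j-1} := N · v_j for j = 2, …, 2.

Pick v_2 = (1, 0, 0, 0)ᵀ.
Then v_1 = N · v_2 = (3, 1, -2, 0)ᵀ.

Sanity check: (A − (4)·I) v_1 = (0, 0, 0, 0)ᵀ = 0. ✓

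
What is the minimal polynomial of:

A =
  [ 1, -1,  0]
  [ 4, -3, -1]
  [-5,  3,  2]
x^3

The characteristic polynomial is χ_A(x) = x^3, so the eigenvalues are known. The minimal polynomial is
  m_A(x) = Π_λ (x − λ)^{k_λ}
where k_λ is the size of the *largest* Jordan block for λ (equivalently, the smallest k with (A − λI)^k v = 0 for every generalised eigenvector v of λ).

  λ = 0: largest Jordan block has size 3, contributing (x − 0)^3

So m_A(x) = x^3 = x^3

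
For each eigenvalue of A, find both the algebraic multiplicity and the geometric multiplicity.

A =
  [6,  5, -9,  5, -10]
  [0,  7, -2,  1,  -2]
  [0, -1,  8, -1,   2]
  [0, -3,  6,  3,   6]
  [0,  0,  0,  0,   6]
λ = 6: alg = 5, geom = 3

Step 1 — factor the characteristic polynomial to read off the algebraic multiplicities:
  χ_A(x) = (x - 6)^5

Step 2 — compute geometric multiplicities via the rank-nullity identity g(λ) = n − rank(A − λI):
  rank(A − (6)·I) = 2, so dim ker(A − (6)·I) = n − 2 = 3

Summary:
  λ = 6: algebraic multiplicity = 5, geometric multiplicity = 3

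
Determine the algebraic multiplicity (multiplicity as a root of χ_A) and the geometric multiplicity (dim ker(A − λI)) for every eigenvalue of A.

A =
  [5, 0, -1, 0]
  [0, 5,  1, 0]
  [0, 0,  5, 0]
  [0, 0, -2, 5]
λ = 5: alg = 4, geom = 3

Step 1 — factor the characteristic polynomial to read off the algebraic multiplicities:
  χ_A(x) = (x - 5)^4

Step 2 — compute geometric multiplicities via the rank-nullity identity g(λ) = n − rank(A − λI):
  rank(A − (5)·I) = 1, so dim ker(A − (5)·I) = n − 1 = 3

Summary:
  λ = 5: algebraic multiplicity = 4, geometric multiplicity = 3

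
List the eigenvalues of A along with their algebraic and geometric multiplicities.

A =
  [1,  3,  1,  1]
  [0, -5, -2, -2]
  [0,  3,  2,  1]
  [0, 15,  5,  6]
λ = 1: alg = 4, geom = 3

Step 1 — factor the characteristic polynomial to read off the algebraic multiplicities:
  χ_A(x) = (x - 1)^4

Step 2 — compute geometric multiplicities via the rank-nullity identity g(λ) = n − rank(A − λI):
  rank(A − (1)·I) = 1, so dim ker(A − (1)·I) = n − 1 = 3

Summary:
  λ = 1: algebraic multiplicity = 4, geometric multiplicity = 3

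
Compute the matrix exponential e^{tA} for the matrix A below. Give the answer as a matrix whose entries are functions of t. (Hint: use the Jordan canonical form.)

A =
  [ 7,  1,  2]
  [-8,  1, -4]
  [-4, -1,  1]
e^{tA} =
  [4*t*exp(3*t) + exp(3*t), t*exp(3*t), 2*t*exp(3*t)]
  [-8*t*exp(3*t), -2*t*exp(3*t) + exp(3*t), -4*t*exp(3*t)]
  [-4*t*exp(3*t), -t*exp(3*t), -2*t*exp(3*t) + exp(3*t)]

Strategy: write A = P · J · P⁻¹ where J is a Jordan canonical form, so e^{tA} = P · e^{tJ} · P⁻¹, and e^{tJ} can be computed block-by-block.

A has Jordan form
J =
  [3, 1, 0]
  [0, 3, 0]
  [0, 0, 3]
(up to reordering of blocks).

Per-block formulas:
  For a 2×2 Jordan block J_2(3): exp(t · J_2(3)) = e^(3t)·(I + t·N), where N is the 2×2 nilpotent shift.
  For a 1×1 block at λ = 3: exp(t · [3]) = [e^(3t)].

After assembling e^{tJ} and conjugating by P, we get:

e^{tA} =
  [4*t*exp(3*t) + exp(3*t), t*exp(3*t), 2*t*exp(3*t)]
  [-8*t*exp(3*t), -2*t*exp(3*t) + exp(3*t), -4*t*exp(3*t)]
  [-4*t*exp(3*t), -t*exp(3*t), -2*t*exp(3*t) + exp(3*t)]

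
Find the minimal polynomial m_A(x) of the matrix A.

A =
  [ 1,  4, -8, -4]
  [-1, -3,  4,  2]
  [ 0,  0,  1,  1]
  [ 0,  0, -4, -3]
x^2 + 2*x + 1

The characteristic polynomial is χ_A(x) = (x + 1)^4, so the eigenvalues are known. The minimal polynomial is
  m_A(x) = Π_λ (x − λ)^{k_λ}
where k_λ is the size of the *largest* Jordan block for λ (equivalently, the smallest k with (A − λI)^k v = 0 for every generalised eigenvector v of λ).

  λ = -1: largest Jordan block has size 2, contributing (x + 1)^2

So m_A(x) = (x + 1)^2 = x^2 + 2*x + 1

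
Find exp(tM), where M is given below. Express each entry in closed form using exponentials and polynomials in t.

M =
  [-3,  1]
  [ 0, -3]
e^{tM} =
  [exp(-3*t), t*exp(-3*t)]
  [0, exp(-3*t)]

Strategy: write M = P · J · P⁻¹ where J is a Jordan canonical form, so e^{tM} = P · e^{tJ} · P⁻¹, and e^{tJ} can be computed block-by-block.

M has Jordan form
J =
  [-3,  1]
  [ 0, -3]
(up to reordering of blocks).

Per-block formulas:
  For a 2×2 Jordan block J_2(-3): exp(t · J_2(-3)) = e^(-3t)·(I + t·N), where N is the 2×2 nilpotent shift.

After assembling e^{tJ} and conjugating by P, we get:

e^{tM} =
  [exp(-3*t), t*exp(-3*t)]
  [0, exp(-3*t)]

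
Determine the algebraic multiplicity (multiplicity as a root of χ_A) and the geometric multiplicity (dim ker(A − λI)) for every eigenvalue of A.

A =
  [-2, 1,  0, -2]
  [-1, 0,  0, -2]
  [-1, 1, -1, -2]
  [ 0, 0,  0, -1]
λ = -1: alg = 4, geom = 3

Step 1 — factor the characteristic polynomial to read off the algebraic multiplicities:
  χ_A(x) = (x + 1)^4

Step 2 — compute geometric multiplicities via the rank-nullity identity g(λ) = n − rank(A − λI):
  rank(A − (-1)·I) = 1, so dim ker(A − (-1)·I) = n − 1 = 3

Summary:
  λ = -1: algebraic multiplicity = 4, geometric multiplicity = 3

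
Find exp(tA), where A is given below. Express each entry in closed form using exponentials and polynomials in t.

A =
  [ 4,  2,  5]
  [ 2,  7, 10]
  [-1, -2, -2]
e^{tA} =
  [t*exp(3*t) + exp(3*t), 2*t*exp(3*t), 5*t*exp(3*t)]
  [2*t*exp(3*t), 4*t*exp(3*t) + exp(3*t), 10*t*exp(3*t)]
  [-t*exp(3*t), -2*t*exp(3*t), -5*t*exp(3*t) + exp(3*t)]

Strategy: write A = P · J · P⁻¹ where J is a Jordan canonical form, so e^{tA} = P · e^{tJ} · P⁻¹, and e^{tJ} can be computed block-by-block.

A has Jordan form
J =
  [3, 1, 0]
  [0, 3, 0]
  [0, 0, 3]
(up to reordering of blocks).

Per-block formulas:
  For a 2×2 Jordan block J_2(3): exp(t · J_2(3)) = e^(3t)·(I + t·N), where N is the 2×2 nilpotent shift.
  For a 1×1 block at λ = 3: exp(t · [3]) = [e^(3t)].

After assembling e^{tJ} and conjugating by P, we get:

e^{tA} =
  [t*exp(3*t) + exp(3*t), 2*t*exp(3*t), 5*t*exp(3*t)]
  [2*t*exp(3*t), 4*t*exp(3*t) + exp(3*t), 10*t*exp(3*t)]
  [-t*exp(3*t), -2*t*exp(3*t), -5*t*exp(3*t) + exp(3*t)]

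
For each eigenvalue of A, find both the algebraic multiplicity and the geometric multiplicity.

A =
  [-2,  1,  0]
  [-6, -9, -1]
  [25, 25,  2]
λ = -3: alg = 3, geom = 1

Step 1 — factor the characteristic polynomial to read off the algebraic multiplicities:
  χ_A(x) = (x + 3)^3

Step 2 — compute geometric multiplicities via the rank-nullity identity g(λ) = n − rank(A − λI):
  rank(A − (-3)·I) = 2, so dim ker(A − (-3)·I) = n − 2 = 1

Summary:
  λ = -3: algebraic multiplicity = 3, geometric multiplicity = 1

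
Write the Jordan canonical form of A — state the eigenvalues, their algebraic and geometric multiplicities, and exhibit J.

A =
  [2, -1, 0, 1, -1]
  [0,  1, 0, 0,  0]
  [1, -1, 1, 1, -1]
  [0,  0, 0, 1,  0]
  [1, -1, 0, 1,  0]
J_2(1) ⊕ J_1(1) ⊕ J_1(1) ⊕ J_1(1)

The characteristic polynomial is
  det(x·I − A) = x^5 - 5*x^4 + 10*x^3 - 10*x^2 + 5*x - 1 = (x - 1)^5

Eigenvalues and multiplicities (the geometric multiplicity of λ is n − rank(A − λI), which equals the number of Jordan blocks for λ):
  λ = 1: algebraic multiplicity = 5, geometric multiplicity = 4

Determining the block sizes for each eigenvalue:
  λ = 1: 4 blocks summing to 5 forces exactly one block of size 2 and the rest size 1 → block sizes [2, 1, 1, 1]

Assembling the blocks gives a Jordan form
J =
  [1, 1, 0, 0, 0]
  [0, 1, 0, 0, 0]
  [0, 0, 1, 0, 0]
  [0, 0, 0, 1, 0]
  [0, 0, 0, 0, 1]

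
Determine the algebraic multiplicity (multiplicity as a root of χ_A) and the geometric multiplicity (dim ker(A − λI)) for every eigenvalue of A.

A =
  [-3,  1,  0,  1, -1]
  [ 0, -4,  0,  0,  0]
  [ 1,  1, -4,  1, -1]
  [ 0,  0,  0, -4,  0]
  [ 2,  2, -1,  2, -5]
λ = -4: alg = 5, geom = 3

Step 1 — factor the characteristic polynomial to read off the algebraic multiplicities:
  χ_A(x) = (x + 4)^5

Step 2 — compute geometric multiplicities via the rank-nullity identity g(λ) = n − rank(A − λI):
  rank(A − (-4)·I) = 2, so dim ker(A − (-4)·I) = n − 2 = 3

Summary:
  λ = -4: algebraic multiplicity = 5, geometric multiplicity = 3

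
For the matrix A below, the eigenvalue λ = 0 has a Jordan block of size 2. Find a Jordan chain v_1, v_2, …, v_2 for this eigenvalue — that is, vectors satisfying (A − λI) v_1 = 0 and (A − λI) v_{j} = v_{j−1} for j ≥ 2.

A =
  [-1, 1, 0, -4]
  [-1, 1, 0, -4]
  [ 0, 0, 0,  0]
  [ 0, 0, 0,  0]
A Jordan chain for λ = 0 of length 2:
v_1 = (-1, -1, 0, 0)ᵀ
v_2 = (1, 0, 0, 0)ᵀ

Let N = A − (0)·I. We want v_2 with N^2 v_2 = 0 but N^1 v_2 ≠ 0; then v_{j-1} := N · v_j for j = 2, …, 2.

Pick v_2 = (1, 0, 0, 0)ᵀ.
Then v_1 = N · v_2 = (-1, -1, 0, 0)ᵀ.

Sanity check: (A − (0)·I) v_1 = (0, 0, 0, 0)ᵀ = 0. ✓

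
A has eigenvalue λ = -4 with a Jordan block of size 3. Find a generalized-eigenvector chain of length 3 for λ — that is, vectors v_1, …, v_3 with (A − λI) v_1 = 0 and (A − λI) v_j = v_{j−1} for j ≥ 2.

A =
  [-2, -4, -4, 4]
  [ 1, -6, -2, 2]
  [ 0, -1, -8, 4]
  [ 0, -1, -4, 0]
A Jordan chain for λ = -4 of length 3:
v_1 = (0, 0, -1, -1)ᵀ
v_2 = (2, 1, 0, 0)ᵀ
v_3 = (1, 0, 0, 0)ᵀ

Let N = A − (-4)·I. We want v_3 with N^3 v_3 = 0 but N^2 v_3 ≠ 0; then v_{j-1} := N · v_j for j = 3, …, 2.

Pick v_3 = (1, 0, 0, 0)ᵀ.
Then v_2 = N · v_3 = (2, 1, 0, 0)ᵀ.
Then v_1 = N · v_2 = (0, 0, -1, -1)ᵀ.

Sanity check: (A − (-4)·I) v_1 = (0, 0, 0, 0)ᵀ = 0. ✓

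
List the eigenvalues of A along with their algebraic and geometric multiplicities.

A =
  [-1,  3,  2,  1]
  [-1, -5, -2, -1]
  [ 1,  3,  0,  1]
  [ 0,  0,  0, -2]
λ = -2: alg = 4, geom = 3

Step 1 — factor the characteristic polynomial to read off the algebraic multiplicities:
  χ_A(x) = (x + 2)^4

Step 2 — compute geometric multiplicities via the rank-nullity identity g(λ) = n − rank(A − λI):
  rank(A − (-2)·I) = 1, so dim ker(A − (-2)·I) = n − 1 = 3

Summary:
  λ = -2: algebraic multiplicity = 4, geometric multiplicity = 3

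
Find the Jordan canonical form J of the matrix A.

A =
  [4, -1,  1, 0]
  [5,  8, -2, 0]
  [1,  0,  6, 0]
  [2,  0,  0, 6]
J_3(6) ⊕ J_1(6)

The characteristic polynomial is
  det(x·I − A) = x^4 - 24*x^3 + 216*x^2 - 864*x + 1296 = (x - 6)^4

Eigenvalues and multiplicities (the geometric multiplicity of λ is n − rank(A − λI), which equals the number of Jordan blocks for λ):
  λ = 6: algebraic multiplicity = 4, geometric multiplicity = 2

Determining the block sizes for each eigenvalue:
  λ = 6: with am = 4 and gm = 2, the partition is not yet determined (e.g. several partitions of 4 into 2 parts exist). Let N = A − (6)·I. Computing rank(N^1) = 2, rank(N^2) = 1, rank(N^3) = 0; the number of blocks of size ≥ j is rank(N^{j−1}) − rank(N^j), giving [2, 1, 1]. So we have 1 block(s) of size 3, 1 block(s) of size 1 → block sizes [3, 1]

Assembling the blocks gives a Jordan form
J =
  [6, 1, 0, 0]
  [0, 6, 1, 0]
  [0, 0, 6, 0]
  [0, 0, 0, 6]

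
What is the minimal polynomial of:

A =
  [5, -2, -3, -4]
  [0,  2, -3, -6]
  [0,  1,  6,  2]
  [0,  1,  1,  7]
x^3 - 15*x^2 + 75*x - 125

The characteristic polynomial is χ_A(x) = (x - 5)^4, so the eigenvalues are known. The minimal polynomial is
  m_A(x) = Π_λ (x − λ)^{k_λ}
where k_λ is the size of the *largest* Jordan block for λ (equivalently, the smallest k with (A − λI)^k v = 0 for every generalised eigenvector v of λ).

  λ = 5: largest Jordan block has size 3, contributing (x − 5)^3

So m_A(x) = (x - 5)^3 = x^3 - 15*x^2 + 75*x - 125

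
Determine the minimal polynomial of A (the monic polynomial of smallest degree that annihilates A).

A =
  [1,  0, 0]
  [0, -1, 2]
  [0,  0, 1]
x^2 - 1

The characteristic polynomial is χ_A(x) = (x - 1)^2*(x + 1), so the eigenvalues are known. The minimal polynomial is
  m_A(x) = Π_λ (x − λ)^{k_λ}
where k_λ is the size of the *largest* Jordan block for λ (equivalently, the smallest k with (A − λI)^k v = 0 for every generalised eigenvector v of λ).

  λ = -1: largest Jordan block has size 1, contributing (x + 1)
  λ = 1: largest Jordan block has size 1, contributing (x − 1)

So m_A(x) = (x - 1)*(x + 1) = x^2 - 1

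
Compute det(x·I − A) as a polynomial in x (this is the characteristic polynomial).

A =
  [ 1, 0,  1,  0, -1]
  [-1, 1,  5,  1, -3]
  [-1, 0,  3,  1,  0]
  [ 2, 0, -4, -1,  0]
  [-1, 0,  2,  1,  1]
x^5 - 5*x^4 + 10*x^3 - 10*x^2 + 5*x - 1

Expanding det(x·I − A) (e.g. by cofactor expansion or by noting that A is similar to its Jordan form J, which has the same characteristic polynomial as A) gives
  χ_A(x) = x^5 - 5*x^4 + 10*x^3 - 10*x^2 + 5*x - 1
which factors as (x - 1)^5. The eigenvalues (with algebraic multiplicities) are λ = 1 with multiplicity 5.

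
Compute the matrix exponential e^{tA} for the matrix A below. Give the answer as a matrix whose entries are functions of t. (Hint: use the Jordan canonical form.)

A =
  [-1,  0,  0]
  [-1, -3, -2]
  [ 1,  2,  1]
e^{tA} =
  [exp(-t), 0, 0]
  [-t*exp(-t), -2*t*exp(-t) + exp(-t), -2*t*exp(-t)]
  [t*exp(-t), 2*t*exp(-t), 2*t*exp(-t) + exp(-t)]

Strategy: write A = P · J · P⁻¹ where J is a Jordan canonical form, so e^{tA} = P · e^{tJ} · P⁻¹, and e^{tJ} can be computed block-by-block.

A has Jordan form
J =
  [-1,  1,  0]
  [ 0, -1,  0]
  [ 0,  0, -1]
(up to reordering of blocks).

Per-block formulas:
  For a 2×2 Jordan block J_2(-1): exp(t · J_2(-1)) = e^(-1t)·(I + t·N), where N is the 2×2 nilpotent shift.
  For a 1×1 block at λ = -1: exp(t · [-1]) = [e^(-1t)].

After assembling e^{tJ} and conjugating by P, we get:

e^{tA} =
  [exp(-t), 0, 0]
  [-t*exp(-t), -2*t*exp(-t) + exp(-t), -2*t*exp(-t)]
  [t*exp(-t), 2*t*exp(-t), 2*t*exp(-t) + exp(-t)]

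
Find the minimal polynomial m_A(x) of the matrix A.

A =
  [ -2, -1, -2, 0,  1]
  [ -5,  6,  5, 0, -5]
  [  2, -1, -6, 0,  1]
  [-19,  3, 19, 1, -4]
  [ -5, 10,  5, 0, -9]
x^4 + 6*x^3 + x^2 - 24*x + 16

The characteristic polynomial is χ_A(x) = (x - 1)^2*(x + 4)^3, so the eigenvalues are known. The minimal polynomial is
  m_A(x) = Π_λ (x − λ)^{k_λ}
where k_λ is the size of the *largest* Jordan block for λ (equivalently, the smallest k with (A − λI)^k v = 0 for every generalised eigenvector v of λ).

  λ = -4: largest Jordan block has size 2, contributing (x + 4)^2
  λ = 1: largest Jordan block has size 2, contributing (x − 1)^2

So m_A(x) = (x - 1)^2*(x + 4)^2 = x^4 + 6*x^3 + x^2 - 24*x + 16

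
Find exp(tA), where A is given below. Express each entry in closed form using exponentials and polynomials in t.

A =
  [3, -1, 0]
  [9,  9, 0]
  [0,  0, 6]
e^{tA} =
  [-3*t*exp(6*t) + exp(6*t), -t*exp(6*t), 0]
  [9*t*exp(6*t), 3*t*exp(6*t) + exp(6*t), 0]
  [0, 0, exp(6*t)]

Strategy: write A = P · J · P⁻¹ where J is a Jordan canonical form, so e^{tA} = P · e^{tJ} · P⁻¹, and e^{tJ} can be computed block-by-block.

A has Jordan form
J =
  [6, 1, 0]
  [0, 6, 0]
  [0, 0, 6]
(up to reordering of blocks).

Per-block formulas:
  For a 2×2 Jordan block J_2(6): exp(t · J_2(6)) = e^(6t)·(I + t·N), where N is the 2×2 nilpotent shift.
  For a 1×1 block at λ = 6: exp(t · [6]) = [e^(6t)].

After assembling e^{tJ} and conjugating by P, we get:

e^{tA} =
  [-3*t*exp(6*t) + exp(6*t), -t*exp(6*t), 0]
  [9*t*exp(6*t), 3*t*exp(6*t) + exp(6*t), 0]
  [0, 0, exp(6*t)]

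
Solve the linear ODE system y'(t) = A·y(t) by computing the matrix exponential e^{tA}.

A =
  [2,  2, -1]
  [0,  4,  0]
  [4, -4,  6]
e^{tA} =
  [-2*t*exp(4*t) + exp(4*t), 2*t*exp(4*t), -t*exp(4*t)]
  [0, exp(4*t), 0]
  [4*t*exp(4*t), -4*t*exp(4*t), 2*t*exp(4*t) + exp(4*t)]

Strategy: write A = P · J · P⁻¹ where J is a Jordan canonical form, so e^{tA} = P · e^{tJ} · P⁻¹, and e^{tJ} can be computed block-by-block.

A has Jordan form
J =
  [4, 1, 0]
  [0, 4, 0]
  [0, 0, 4]
(up to reordering of blocks).

Per-block formulas:
  For a 1×1 block at λ = 4: exp(t · [4]) = [e^(4t)].
  For a 2×2 Jordan block J_2(4): exp(t · J_2(4)) = e^(4t)·(I + t·N), where N is the 2×2 nilpotent shift.

After assembling e^{tJ} and conjugating by P, we get:

e^{tA} =
  [-2*t*exp(4*t) + exp(4*t), 2*t*exp(4*t), -t*exp(4*t)]
  [0, exp(4*t), 0]
  [4*t*exp(4*t), -4*t*exp(4*t), 2*t*exp(4*t) + exp(4*t)]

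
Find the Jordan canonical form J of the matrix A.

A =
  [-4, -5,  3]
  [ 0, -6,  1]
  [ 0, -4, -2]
J_3(-4)

The characteristic polynomial is
  det(x·I − A) = x^3 + 12*x^2 + 48*x + 64 = (x + 4)^3

Eigenvalues and multiplicities (the geometric multiplicity of λ is n − rank(A − λI), which equals the number of Jordan blocks for λ):
  λ = -4: algebraic multiplicity = 3, geometric multiplicity = 1

Determining the block sizes for each eigenvalue:
  λ = -4: one block (gm = 1), so the single block has size am = 3 → block sizes [3]

Assembling the blocks gives a Jordan form
J =
  [-4,  1,  0]
  [ 0, -4,  1]
  [ 0,  0, -4]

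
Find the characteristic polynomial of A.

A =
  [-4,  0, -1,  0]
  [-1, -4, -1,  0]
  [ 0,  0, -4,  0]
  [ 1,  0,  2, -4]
x^4 + 16*x^3 + 96*x^2 + 256*x + 256

Expanding det(x·I − A) (e.g. by cofactor expansion or by noting that A is similar to its Jordan form J, which has the same characteristic polynomial as A) gives
  χ_A(x) = x^4 + 16*x^3 + 96*x^2 + 256*x + 256
which factors as (x + 4)^4. The eigenvalues (with algebraic multiplicities) are λ = -4 with multiplicity 4.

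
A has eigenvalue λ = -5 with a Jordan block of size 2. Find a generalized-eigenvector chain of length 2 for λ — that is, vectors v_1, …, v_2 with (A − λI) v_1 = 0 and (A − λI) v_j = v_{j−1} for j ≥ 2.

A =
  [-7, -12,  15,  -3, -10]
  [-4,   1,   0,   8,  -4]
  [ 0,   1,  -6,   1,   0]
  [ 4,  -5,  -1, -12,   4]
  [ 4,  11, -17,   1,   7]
A Jordan chain for λ = -5 of length 2:
v_1 = (-2, -4, 0, 4, 4)ᵀ
v_2 = (1, 0, 0, 0, 0)ᵀ

Let N = A − (-5)·I. We want v_2 with N^2 v_2 = 0 but N^1 v_2 ≠ 0; then v_{j-1} := N · v_j for j = 2, …, 2.

Pick v_2 = (1, 0, 0, 0, 0)ᵀ.
Then v_1 = N · v_2 = (-2, -4, 0, 4, 4)ᵀ.

Sanity check: (A − (-5)·I) v_1 = (0, 0, 0, 0, 0)ᵀ = 0. ✓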